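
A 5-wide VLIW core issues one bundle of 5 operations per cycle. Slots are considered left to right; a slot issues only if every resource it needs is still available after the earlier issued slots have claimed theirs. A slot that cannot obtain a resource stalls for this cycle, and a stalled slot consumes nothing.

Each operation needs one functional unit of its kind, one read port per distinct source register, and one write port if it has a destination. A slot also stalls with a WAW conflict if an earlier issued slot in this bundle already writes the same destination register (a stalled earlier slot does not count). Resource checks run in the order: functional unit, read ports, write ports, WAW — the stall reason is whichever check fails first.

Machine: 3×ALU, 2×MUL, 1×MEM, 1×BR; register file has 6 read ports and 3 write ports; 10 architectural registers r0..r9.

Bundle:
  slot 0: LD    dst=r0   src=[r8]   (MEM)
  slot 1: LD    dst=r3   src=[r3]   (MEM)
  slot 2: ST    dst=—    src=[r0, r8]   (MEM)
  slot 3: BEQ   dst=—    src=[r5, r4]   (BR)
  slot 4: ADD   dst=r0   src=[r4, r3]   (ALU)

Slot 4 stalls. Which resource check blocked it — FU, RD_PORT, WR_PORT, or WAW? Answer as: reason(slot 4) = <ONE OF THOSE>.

reason(slot 4) = WAW

#0 MEM src=r8 dispatched  <A:3 Mu:2 Ld:0 B:1 rd:5 wr:2>
#1 MEM src=r3 held:FU  <A:3 Mu:2 Ld:0 B:1 rd:5 wr:2>
#2 MEM src=r0,r8 held:FU  <A:3 Mu:2 Ld:0 B:1 rd:5 wr:2>
#3 BR src=r5,r4 dispatched  <A:3 Mu:2 Ld:0 B:0 rd:3 wr:2>
#4 ALU src=r4,r3 held:WAW  <A:3 Mu:2 Ld:0 B:0 rd:3 wr:2>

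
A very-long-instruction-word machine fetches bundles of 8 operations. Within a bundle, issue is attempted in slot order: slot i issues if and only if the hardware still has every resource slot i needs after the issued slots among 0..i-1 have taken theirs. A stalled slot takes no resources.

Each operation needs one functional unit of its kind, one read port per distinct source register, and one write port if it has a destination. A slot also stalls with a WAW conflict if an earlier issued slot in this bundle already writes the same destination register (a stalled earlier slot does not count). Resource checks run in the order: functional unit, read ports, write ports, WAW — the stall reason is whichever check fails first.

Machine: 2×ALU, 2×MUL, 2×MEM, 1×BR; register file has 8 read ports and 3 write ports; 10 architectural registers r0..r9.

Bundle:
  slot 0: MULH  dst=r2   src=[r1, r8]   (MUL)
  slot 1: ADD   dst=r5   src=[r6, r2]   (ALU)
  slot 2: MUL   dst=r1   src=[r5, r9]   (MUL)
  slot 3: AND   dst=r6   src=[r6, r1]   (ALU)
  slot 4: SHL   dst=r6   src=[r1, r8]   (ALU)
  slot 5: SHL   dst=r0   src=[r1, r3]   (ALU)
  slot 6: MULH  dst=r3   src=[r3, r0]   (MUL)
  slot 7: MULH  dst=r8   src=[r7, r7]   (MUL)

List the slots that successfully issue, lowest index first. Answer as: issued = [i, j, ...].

  0. MUL→r2 ⇒ go  {2A/1Mu/2Ld/1B | 6r 2w}
  1. ALU→r5 ⇒ go  {1A/1Mu/2Ld/1B | 4r 1w}
  2. MUL→r1 ⇒ go  {1A/0Mu/2Ld/1B | 2r 0w}
  3. ALU→r6 ⇒ no(WR_PORT)  {1A/0Mu/2Ld/1B | 2r 0w}
  4. ALU→r6 ⇒ no(WR_PORT)  {1A/0Mu/2Ld/1B | 2r 0w}
  5. ALU→r0 ⇒ no(WR_PORT)  {1A/0Mu/2Ld/1B | 2r 0w}
  6. MUL→r3 ⇒ no(FU)  {1A/0Mu/2Ld/1B | 2r 0w}
  7. MUL→r8 ⇒ no(FU)  {1A/0Mu/2Ld/1B | 2r 0w}

issued = [0, 1, 2]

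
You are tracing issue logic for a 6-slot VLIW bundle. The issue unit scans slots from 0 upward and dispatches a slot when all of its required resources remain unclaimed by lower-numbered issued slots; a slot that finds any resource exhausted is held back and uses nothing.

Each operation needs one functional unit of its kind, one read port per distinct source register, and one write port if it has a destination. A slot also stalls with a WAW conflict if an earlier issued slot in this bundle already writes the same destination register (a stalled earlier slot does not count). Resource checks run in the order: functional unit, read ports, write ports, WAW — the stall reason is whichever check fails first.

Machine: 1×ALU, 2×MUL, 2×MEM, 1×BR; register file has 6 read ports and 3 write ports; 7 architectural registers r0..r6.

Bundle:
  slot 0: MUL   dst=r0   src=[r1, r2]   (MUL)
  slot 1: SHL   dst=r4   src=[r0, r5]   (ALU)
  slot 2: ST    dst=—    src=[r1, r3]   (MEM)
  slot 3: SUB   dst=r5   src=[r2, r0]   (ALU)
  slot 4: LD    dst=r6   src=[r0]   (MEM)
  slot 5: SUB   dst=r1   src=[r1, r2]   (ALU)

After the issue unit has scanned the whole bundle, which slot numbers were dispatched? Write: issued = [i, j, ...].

issued = [0, 1, 2]

#0 MUL src=r1,r2 dispatched  <A:1 Mu:1 Ld:2 B:1 rd:4 wr:2>
#1 ALU src=r0,r5 dispatched  <A:0 Mu:1 Ld:2 B:1 rd:2 wr:1>
#2 MEM src=r1,r3 dispatched  <A:0 Mu:1 Ld:1 B:1 rd:0 wr:1>
#3 ALU src=r2,r0 held:FU  <A:0 Mu:1 Ld:1 B:1 rd:0 wr:1>
#4 MEM src=r0 held:RD_PORT  <A:0 Mu:1 Ld:1 B:1 rd:0 wr:1>
#5 ALU src=r1,r2 held:FU  <A:0 Mu:1 Ld:1 B:1 rd:0 wr:1>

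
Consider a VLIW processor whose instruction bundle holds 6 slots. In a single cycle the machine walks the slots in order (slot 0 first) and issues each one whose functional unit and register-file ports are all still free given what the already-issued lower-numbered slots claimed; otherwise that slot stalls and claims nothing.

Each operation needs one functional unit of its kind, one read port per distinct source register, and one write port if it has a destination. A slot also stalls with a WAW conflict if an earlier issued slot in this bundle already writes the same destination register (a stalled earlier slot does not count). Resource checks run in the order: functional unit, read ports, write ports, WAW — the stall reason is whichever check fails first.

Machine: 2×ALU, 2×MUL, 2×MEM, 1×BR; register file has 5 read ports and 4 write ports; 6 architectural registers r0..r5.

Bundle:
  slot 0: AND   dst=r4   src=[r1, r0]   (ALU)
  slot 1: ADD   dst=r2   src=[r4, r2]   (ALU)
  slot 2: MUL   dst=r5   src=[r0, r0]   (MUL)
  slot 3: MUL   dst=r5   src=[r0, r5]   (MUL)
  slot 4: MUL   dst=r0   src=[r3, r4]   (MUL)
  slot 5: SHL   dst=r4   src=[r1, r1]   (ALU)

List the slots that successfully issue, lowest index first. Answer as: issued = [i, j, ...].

#0 ALU src=r1,r0 dispatched  <A:1 Mu:2 Ld:2 B:1 rd:3 wr:3>
#1 ALU src=r4,r2 dispatched  <A:0 Mu:2 Ld:2 B:1 rd:1 wr:2>
#2 MUL src=r0,r0 dispatched  <A:0 Mu:1 Ld:2 B:1 rd:0 wr:1>
#3 MUL src=r0,r5 held:RD_PORT  <A:0 Mu:1 Ld:2 B:1 rd:0 wr:1>
#4 MUL src=r3,r4 held:RD_PORT  <A:0 Mu:1 Ld:2 B:1 rd:0 wr:1>
#5 ALU src=r1,r1 held:FU  <A:0 Mu:1 Ld:2 B:1 rd:0 wr:1>

issued = [0, 1, 2]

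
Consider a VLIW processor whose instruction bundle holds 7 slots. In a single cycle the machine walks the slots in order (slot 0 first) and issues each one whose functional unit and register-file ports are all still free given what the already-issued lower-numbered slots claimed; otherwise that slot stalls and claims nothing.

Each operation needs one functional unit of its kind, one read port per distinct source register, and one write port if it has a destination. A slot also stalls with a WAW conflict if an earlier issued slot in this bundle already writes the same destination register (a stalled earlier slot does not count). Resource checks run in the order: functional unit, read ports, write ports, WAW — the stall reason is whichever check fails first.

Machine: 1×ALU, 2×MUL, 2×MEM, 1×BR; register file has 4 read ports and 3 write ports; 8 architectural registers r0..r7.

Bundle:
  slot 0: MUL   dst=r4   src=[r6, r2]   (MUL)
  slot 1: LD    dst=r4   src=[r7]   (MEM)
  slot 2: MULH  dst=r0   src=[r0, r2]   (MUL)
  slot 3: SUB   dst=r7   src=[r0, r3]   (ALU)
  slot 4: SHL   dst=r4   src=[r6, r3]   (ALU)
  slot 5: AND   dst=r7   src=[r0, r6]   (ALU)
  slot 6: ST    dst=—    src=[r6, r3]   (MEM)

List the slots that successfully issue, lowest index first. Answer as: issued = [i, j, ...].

issued = [0, 2]

slot 0 (MUL): ISSUE — free A1,Mu1,Ld2,B1 rp2 wp2
slot 1 (MEM): stall WAW — free A1,Mu1,Ld2,B1 rp2 wp2
slot 2 (MUL): ISSUE — free A1,Mu0,Ld2,B1 rp0 wp1
slot 3 (ALU): stall RD_PORT — free A1,Mu0,Ld2,B1 rp0 wp1
slot 4 (ALU): stall RD_PORT — free A1,Mu0,Ld2,B1 rp0 wp1
slot 5 (ALU): stall RD_PORT — free A1,Mu0,Ld2,B1 rp0 wp1
slot 6 (MEM): stall RD_PORT — free A1,Mu0,Ld2,B1 rp0 wp1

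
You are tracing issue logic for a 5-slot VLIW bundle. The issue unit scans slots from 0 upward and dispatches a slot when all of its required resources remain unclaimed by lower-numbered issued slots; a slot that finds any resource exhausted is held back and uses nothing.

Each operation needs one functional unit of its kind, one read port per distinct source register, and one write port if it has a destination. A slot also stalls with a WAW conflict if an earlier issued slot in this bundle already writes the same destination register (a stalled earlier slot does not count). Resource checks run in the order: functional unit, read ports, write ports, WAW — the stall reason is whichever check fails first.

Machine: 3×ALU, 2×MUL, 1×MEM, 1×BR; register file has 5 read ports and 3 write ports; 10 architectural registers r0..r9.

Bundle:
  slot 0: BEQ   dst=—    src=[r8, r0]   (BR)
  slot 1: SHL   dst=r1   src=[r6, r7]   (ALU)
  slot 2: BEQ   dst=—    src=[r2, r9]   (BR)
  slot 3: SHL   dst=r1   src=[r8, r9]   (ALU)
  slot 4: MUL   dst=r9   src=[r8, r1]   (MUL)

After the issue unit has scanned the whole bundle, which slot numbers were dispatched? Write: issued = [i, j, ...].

issued = [0, 1]

slot 0 (BR): ISSUE — free A3,Mu2,Ld1,B0 rp3 wp3
slot 1 (ALU): ISSUE — free A2,Mu2,Ld1,B0 rp1 wp2
slot 2 (BR): stall FU — free A2,Mu2,Ld1,B0 rp1 wp2
slot 3 (ALU): stall RD_PORT — free A2,Mu2,Ld1,B0 rp1 wp2
slot 4 (MUL): stall RD_PORT — free A2,Mu2,Ld1,B0 rp1 wp2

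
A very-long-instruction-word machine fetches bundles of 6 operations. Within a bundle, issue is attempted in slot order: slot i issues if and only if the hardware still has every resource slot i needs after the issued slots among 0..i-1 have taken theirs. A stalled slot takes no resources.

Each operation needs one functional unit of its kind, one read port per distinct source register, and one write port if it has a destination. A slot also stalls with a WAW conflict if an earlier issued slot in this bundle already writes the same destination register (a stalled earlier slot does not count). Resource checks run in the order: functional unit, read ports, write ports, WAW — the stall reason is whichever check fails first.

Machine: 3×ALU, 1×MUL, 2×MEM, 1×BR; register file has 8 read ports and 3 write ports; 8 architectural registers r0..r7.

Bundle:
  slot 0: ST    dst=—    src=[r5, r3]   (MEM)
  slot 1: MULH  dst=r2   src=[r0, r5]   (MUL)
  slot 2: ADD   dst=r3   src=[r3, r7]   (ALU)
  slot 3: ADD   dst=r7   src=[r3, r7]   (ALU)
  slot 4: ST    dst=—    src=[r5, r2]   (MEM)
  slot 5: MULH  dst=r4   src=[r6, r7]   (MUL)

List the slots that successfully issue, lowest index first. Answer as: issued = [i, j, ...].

[0] MEM needs rd=2 wr=0: ok; after: ALU=3 MUL=1 MEM=1 BR=1, R=6, W=3
[1] MUL needs rd=2 wr=1: ok; after: ALU=3 MUL=0 MEM=1 BR=1, R=4, W=2
[2] ALU needs rd=2 wr=1: ok; after: ALU=2 MUL=0 MEM=1 BR=1, R=2, W=1
[3] ALU needs rd=2 wr=1: ok; after: ALU=1 MUL=0 MEM=1 BR=1, R=0, W=0
[4] MEM needs rd=2 wr=0: RD_PORT; after: ALU=1 MUL=0 MEM=1 BR=1, R=0, W=0
[5] MUL needs rd=2 wr=1: FU; after: ALU=1 MUL=0 MEM=1 BR=1, R=0, W=0

issued = [0, 1, 2, 3]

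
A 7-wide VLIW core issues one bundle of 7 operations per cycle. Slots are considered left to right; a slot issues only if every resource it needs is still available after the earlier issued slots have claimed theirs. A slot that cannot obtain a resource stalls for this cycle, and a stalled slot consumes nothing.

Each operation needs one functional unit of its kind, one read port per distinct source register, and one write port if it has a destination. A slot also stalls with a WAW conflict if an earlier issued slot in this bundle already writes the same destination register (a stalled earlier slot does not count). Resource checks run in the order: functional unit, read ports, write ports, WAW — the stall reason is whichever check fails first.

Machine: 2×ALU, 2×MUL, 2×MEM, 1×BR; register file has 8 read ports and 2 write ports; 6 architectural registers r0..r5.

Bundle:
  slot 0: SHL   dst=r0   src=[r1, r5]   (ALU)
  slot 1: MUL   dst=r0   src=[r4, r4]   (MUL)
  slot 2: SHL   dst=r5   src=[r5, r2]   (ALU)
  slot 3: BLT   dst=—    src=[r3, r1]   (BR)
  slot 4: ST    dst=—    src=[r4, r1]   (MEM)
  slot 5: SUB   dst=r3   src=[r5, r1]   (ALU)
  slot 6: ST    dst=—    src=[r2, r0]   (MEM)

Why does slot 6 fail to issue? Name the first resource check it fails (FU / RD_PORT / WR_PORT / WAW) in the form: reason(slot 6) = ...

reason(slot 6) = RD_PORT

[0] ALU needs rd=2 wr=1: ok; after: ALU=1 MUL=2 MEM=2 BR=1, R=6, W=1
[1] MUL needs rd=1 wr=1: WAW; after: ALU=1 MUL=2 MEM=2 BR=1, R=6, W=1
[2] ALU needs rd=2 wr=1: ok; after: ALU=0 MUL=2 MEM=2 BR=1, R=4, W=0
[3] BR needs rd=2 wr=0: ok; after: ALU=0 MUL=2 MEM=2 BR=0, R=2, W=0
[4] MEM needs rd=2 wr=0: ok; after: ALU=0 MUL=2 MEM=1 BR=0, R=0, W=0
[5] ALU needs rd=2 wr=1: FU; after: ALU=0 MUL=2 MEM=1 BR=0, R=0, W=0
[6] MEM needs rd=2 wr=0: RD_PORT; after: ALU=0 MUL=2 MEM=1 BR=0, R=0, W=0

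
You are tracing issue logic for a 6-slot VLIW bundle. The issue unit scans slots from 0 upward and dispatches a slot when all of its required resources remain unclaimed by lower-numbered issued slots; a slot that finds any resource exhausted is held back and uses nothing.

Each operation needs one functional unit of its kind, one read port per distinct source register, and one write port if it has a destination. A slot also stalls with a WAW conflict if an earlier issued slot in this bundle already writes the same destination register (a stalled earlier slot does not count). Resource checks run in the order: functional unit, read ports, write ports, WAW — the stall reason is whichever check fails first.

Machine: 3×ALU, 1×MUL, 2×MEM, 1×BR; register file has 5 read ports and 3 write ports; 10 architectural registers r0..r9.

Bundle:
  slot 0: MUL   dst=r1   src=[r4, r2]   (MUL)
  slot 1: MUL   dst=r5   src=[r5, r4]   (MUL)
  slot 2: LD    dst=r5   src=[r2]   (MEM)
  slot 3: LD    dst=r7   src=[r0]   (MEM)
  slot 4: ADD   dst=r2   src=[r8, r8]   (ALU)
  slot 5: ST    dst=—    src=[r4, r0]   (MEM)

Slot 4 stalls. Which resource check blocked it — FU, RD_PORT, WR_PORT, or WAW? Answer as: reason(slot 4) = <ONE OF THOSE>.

#0 MUL src=r4,r2 dispatched  <A:3 Mu:0 Ld:2 B:1 rd:3 wr:2>
#1 MUL src=r5,r4 held:FU  <A:3 Mu:0 Ld:2 B:1 rd:3 wr:2>
#2 MEM src=r2 dispatched  <A:3 Mu:0 Ld:1 B:1 rd:2 wr:1>
#3 MEM src=r0 dispatched  <A:3 Mu:0 Ld:0 B:1 rd:1 wr:0>
#4 ALU src=r8,r8 held:WR_PORT  <A:3 Mu:0 Ld:0 B:1 rd:1 wr:0>
#5 MEM src=r4,r0 held:FU  <A:3 Mu:0 Ld:0 B:1 rd:1 wr:0>

reason(slot 4) = WR_PORT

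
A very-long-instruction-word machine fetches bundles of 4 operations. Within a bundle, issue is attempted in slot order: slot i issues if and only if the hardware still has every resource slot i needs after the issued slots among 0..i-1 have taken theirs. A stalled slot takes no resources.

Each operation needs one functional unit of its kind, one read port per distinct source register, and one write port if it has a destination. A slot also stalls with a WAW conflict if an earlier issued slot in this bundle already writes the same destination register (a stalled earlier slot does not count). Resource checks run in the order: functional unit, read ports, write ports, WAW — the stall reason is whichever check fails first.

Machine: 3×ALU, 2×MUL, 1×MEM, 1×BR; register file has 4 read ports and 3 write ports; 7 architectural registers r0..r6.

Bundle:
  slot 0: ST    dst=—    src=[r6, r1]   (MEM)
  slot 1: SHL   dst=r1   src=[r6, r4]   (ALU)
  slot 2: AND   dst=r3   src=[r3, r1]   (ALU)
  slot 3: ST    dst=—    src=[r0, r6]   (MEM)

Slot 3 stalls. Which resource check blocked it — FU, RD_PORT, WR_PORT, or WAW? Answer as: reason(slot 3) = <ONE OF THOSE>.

[0] MEM needs rd=2 wr=0: ok; after: ALU=3 MUL=2 MEM=0 BR=1, R=2, W=3
[1] ALU needs rd=2 wr=1: ok; after: ALU=2 MUL=2 MEM=0 BR=1, R=0, W=2
[2] ALU needs rd=2 wr=1: RD_PORT; after: ALU=2 MUL=2 MEM=0 BR=1, R=0, W=2
[3] MEM needs rd=2 wr=0: FU; after: ALU=2 MUL=2 MEM=0 BR=1, R=0, W=2

reason(slot 3) = FU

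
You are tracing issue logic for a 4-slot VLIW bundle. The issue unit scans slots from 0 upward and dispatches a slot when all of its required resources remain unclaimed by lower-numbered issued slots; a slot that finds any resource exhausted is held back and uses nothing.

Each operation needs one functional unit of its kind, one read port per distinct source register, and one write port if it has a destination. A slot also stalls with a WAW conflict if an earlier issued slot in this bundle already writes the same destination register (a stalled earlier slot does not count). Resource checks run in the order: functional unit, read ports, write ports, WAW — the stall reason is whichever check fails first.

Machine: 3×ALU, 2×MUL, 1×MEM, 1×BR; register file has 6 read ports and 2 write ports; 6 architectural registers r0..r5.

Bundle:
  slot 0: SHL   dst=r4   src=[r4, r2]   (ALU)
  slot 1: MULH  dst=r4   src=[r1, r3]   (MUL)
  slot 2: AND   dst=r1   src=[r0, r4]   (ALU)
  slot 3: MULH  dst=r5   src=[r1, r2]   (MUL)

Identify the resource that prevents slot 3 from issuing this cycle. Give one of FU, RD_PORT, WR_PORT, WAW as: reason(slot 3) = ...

reason(slot 3) = WR_PORT

[0] ALU needs rd=2 wr=1: ok; after: ALU=2 MUL=2 MEM=1 BR=1, R=4, W=1
[1] MUL needs rd=2 wr=1: WAW; after: ALU=2 MUL=2 MEM=1 BR=1, R=4, W=1
[2] ALU needs rd=2 wr=1: ok; after: ALU=1 MUL=2 MEM=1 BR=1, R=2, W=0
[3] MUL needs rd=2 wr=1: WR_PORT; after: ALU=1 MUL=2 MEM=1 BR=1, R=2, W=0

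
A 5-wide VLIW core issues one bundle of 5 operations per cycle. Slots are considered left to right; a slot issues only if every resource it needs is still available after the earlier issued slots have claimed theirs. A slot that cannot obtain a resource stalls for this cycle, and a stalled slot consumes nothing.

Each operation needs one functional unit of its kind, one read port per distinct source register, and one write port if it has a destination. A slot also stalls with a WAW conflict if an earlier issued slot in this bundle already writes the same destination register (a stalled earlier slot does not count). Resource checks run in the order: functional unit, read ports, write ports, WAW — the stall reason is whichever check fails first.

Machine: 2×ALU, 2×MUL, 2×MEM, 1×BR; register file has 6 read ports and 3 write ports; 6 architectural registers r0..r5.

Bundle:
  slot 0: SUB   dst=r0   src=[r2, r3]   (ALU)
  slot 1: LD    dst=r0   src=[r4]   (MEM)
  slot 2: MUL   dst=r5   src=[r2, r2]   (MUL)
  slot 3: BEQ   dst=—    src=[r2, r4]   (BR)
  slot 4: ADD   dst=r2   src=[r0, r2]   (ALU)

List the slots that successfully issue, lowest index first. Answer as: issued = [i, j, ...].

issued = [0, 2, 3]

  0. ALU→r0 ⇒ go  {1A/2Mu/2Ld/1B | 4r 2w}
  1. MEM→r0 ⇒ no(WAW)  {1A/2Mu/2Ld/1B | 4r 2w}
  2. MUL→r5 ⇒ go  {1A/1Mu/2Ld/1B | 3r 1w}
  3. BR ⇒ go  {1A/1Mu/2Ld/0B | 1r 1w}
  4. ALU→r2 ⇒ no(RD_PORT)  {1A/1Mu/2Ld/0B | 1r 1w}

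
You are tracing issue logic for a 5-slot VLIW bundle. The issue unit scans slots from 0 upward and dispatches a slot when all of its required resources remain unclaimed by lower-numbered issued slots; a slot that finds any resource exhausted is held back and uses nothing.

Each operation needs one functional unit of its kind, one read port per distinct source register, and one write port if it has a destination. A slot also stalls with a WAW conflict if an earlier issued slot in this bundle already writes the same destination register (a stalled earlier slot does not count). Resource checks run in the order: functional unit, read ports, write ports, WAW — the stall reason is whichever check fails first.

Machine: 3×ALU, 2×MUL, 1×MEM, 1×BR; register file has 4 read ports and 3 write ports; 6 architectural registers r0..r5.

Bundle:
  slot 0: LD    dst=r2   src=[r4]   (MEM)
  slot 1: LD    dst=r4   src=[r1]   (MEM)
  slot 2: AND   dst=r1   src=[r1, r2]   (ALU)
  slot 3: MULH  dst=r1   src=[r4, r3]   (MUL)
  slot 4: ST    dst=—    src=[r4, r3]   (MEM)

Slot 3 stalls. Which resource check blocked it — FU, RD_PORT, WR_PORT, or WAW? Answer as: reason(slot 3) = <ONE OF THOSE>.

reason(slot 3) = RD_PORT

[0] MEM needs rd=1 wr=1: ok; after: ALU=3 MUL=2 MEM=0 BR=1, R=3, W=2
[1] MEM needs rd=1 wr=1: FU; after: ALU=3 MUL=2 MEM=0 BR=1, R=3, W=2
[2] ALU needs rd=2 wr=1: ok; after: ALU=2 MUL=2 MEM=0 BR=1, R=1, W=1
[3] MUL needs rd=2 wr=1: RD_PORT; after: ALU=2 MUL=2 MEM=0 BR=1, R=1, W=1
[4] MEM needs rd=2 wr=0: FU; after: ALU=2 MUL=2 MEM=0 BR=1, R=1, W=1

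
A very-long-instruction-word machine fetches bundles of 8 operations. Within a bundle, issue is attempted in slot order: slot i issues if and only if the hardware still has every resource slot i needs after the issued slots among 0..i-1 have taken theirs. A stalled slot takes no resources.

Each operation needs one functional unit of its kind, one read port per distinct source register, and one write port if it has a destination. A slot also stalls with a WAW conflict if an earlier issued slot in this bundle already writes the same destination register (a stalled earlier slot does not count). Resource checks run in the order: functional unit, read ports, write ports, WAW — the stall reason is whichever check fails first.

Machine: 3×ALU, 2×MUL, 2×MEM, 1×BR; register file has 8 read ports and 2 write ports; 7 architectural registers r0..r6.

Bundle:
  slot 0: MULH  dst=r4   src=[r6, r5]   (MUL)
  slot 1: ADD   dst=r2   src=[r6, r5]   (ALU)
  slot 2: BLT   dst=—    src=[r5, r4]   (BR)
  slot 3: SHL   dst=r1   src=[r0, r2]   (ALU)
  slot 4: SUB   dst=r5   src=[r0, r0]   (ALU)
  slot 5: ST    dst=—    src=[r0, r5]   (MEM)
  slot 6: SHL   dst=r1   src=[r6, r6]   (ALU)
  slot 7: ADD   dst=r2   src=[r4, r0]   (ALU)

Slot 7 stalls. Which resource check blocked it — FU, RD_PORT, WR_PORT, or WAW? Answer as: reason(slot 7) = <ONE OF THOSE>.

reason(slot 7) = RD_PORT

slot 0 (MUL): ISSUE — free A3,Mu1,Ld2,B1 rp6 wp1
slot 1 (ALU): ISSUE — free A2,Mu1,Ld2,B1 rp4 wp0
slot 2 (BR): ISSUE — free A2,Mu1,Ld2,B0 rp2 wp0
slot 3 (ALU): stall WR_PORT — free A2,Mu1,Ld2,B0 rp2 wp0
slot 4 (ALU): stall WR_PORT — free A2,Mu1,Ld2,B0 rp2 wp0
slot 5 (MEM): ISSUE — free A2,Mu1,Ld1,B0 rp0 wp0
slot 6 (ALU): stall RD_PORT — free A2,Mu1,Ld1,B0 rp0 wp0
slot 7 (ALU): stall RD_PORT — free A2,Mu1,Ld1,B0 rp0 wp0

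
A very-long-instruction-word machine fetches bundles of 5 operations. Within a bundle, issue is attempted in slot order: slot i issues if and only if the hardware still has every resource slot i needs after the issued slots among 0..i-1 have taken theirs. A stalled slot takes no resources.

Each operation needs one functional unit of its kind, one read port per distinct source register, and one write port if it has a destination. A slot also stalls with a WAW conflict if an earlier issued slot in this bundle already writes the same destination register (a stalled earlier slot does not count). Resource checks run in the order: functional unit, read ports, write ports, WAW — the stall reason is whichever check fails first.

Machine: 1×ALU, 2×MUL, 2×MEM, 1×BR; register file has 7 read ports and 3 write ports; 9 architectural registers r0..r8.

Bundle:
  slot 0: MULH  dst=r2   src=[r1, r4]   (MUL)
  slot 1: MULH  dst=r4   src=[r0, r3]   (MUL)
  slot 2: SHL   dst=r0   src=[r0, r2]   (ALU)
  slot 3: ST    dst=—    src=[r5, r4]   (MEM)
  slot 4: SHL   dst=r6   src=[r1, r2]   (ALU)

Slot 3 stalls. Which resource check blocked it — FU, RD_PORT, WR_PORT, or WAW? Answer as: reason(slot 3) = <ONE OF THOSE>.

  0. MUL→r2 ⇒ go  {1A/1Mu/2Ld/1B | 5r 2w}
  1. MUL→r4 ⇒ go  {1A/0Mu/2Ld/1B | 3r 1w}
  2. ALU→r0 ⇒ go  {0A/0Mu/2Ld/1B | 1r 0w}
  3. MEM ⇒ no(RD_PORT)  {0A/0Mu/2Ld/1B | 1r 0w}
  4. ALU→r6 ⇒ no(FU)  {0A/0Mu/2Ld/1B | 1r 0w}

reason(slot 3) = RD_PORT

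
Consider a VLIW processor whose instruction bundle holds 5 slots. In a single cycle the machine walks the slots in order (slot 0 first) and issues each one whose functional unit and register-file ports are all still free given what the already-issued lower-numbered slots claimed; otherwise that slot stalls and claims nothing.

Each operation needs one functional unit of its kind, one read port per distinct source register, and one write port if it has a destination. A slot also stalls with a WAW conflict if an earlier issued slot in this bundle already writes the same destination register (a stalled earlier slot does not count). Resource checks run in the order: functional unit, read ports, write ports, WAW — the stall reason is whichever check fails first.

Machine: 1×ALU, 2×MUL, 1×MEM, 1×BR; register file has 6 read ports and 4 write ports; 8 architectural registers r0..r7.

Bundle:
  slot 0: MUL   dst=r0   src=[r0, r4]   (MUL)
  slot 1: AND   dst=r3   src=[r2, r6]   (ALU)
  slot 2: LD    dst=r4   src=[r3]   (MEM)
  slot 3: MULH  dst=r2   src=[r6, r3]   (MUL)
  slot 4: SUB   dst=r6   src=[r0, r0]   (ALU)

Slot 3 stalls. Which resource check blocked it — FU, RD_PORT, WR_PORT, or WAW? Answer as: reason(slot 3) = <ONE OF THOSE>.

[0] MUL needs rd=2 wr=1: ok; after: ALU=1 MUL=1 MEM=1 BR=1, R=4, W=3
[1] ALU needs rd=2 wr=1: ok; after: ALU=0 MUL=1 MEM=1 BR=1, R=2, W=2
[2] MEM needs rd=1 wr=1: ok; after: ALU=0 MUL=1 MEM=0 BR=1, R=1, W=1
[3] MUL needs rd=2 wr=1: RD_PORT; after: ALU=0 MUL=1 MEM=0 BR=1, R=1, W=1
[4] ALU needs rd=1 wr=1: FU; after: ALU=0 MUL=1 MEM=0 BR=1, R=1, W=1

reason(slot 3) = RD_PORT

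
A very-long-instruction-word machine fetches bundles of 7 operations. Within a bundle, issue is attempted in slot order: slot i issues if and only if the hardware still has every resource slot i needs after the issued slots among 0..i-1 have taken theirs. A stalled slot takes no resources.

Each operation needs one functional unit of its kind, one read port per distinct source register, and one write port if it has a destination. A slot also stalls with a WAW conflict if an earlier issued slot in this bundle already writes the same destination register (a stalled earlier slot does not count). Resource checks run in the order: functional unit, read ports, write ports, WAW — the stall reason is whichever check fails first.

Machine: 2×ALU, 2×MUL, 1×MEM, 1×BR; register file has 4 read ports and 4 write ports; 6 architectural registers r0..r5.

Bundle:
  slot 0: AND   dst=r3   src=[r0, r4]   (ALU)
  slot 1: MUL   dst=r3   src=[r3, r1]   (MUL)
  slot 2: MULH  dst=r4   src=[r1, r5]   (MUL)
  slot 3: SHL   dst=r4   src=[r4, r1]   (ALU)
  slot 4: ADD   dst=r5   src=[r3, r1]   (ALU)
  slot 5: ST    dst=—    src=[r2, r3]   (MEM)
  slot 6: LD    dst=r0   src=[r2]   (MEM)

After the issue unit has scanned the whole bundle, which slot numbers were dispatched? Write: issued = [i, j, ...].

#0 ALU src=r0,r4 dispatched  <A:1 Mu:2 Ld:1 B:1 rd:2 wr:3>
#1 MUL src=r3,r1 held:WAW  <A:1 Mu:2 Ld:1 B:1 rd:2 wr:3>
#2 MUL src=r1,r5 dispatched  <A:1 Mu:1 Ld:1 B:1 rd:0 wr:2>
#3 ALU src=r4,r1 held:RD_PORT  <A:1 Mu:1 Ld:1 B:1 rd:0 wr:2>
#4 ALU src=r3,r1 held:RD_PORT  <A:1 Mu:1 Ld:1 B:1 rd:0 wr:2>
#5 MEM src=r2,r3 held:RD_PORT  <A:1 Mu:1 Ld:1 B:1 rd:0 wr:2>
#6 MEM src=r2 held:RD_PORT  <A:1 Mu:1 Ld:1 B:1 rd:0 wr:2>

issued = [0, 2]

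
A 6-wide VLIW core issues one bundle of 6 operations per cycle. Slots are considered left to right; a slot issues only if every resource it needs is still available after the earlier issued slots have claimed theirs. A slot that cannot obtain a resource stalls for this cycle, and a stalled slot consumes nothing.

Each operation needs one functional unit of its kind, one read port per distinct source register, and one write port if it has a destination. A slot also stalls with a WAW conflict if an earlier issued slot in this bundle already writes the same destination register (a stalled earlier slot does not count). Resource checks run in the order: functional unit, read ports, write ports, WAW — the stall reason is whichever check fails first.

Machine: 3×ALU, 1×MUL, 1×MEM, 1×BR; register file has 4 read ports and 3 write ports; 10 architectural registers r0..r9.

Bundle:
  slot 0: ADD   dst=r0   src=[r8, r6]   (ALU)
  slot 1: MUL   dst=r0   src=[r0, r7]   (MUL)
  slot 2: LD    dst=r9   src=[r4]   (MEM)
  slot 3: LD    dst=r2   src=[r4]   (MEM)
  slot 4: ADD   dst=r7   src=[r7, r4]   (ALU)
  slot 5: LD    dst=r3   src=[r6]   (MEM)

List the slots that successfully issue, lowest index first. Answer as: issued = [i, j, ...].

issued = [0, 2]

(0) want 1×ALU +2rd +1wr — yes → AL2|MU1|ME1|BR1|rd2|wr2
(1) want 1×MUL +2rd +1wr — WAW → AL2|MU1|ME1|BR1|rd2|wr2
(2) want 1×MEM +1rd +1wr — yes → AL2|MU1|ME0|BR1|rd1|wr1
(3) want 1×MEM +1rd +1wr — FU → AL2|MU1|ME0|BR1|rd1|wr1
(4) want 1×ALU +2rd +1wr — RD_PORT → AL2|MU1|ME0|BR1|rd1|wr1
(5) want 1×MEM +1rd +1wr — FU → AL2|MU1|ME0|BR1|rd1|wr1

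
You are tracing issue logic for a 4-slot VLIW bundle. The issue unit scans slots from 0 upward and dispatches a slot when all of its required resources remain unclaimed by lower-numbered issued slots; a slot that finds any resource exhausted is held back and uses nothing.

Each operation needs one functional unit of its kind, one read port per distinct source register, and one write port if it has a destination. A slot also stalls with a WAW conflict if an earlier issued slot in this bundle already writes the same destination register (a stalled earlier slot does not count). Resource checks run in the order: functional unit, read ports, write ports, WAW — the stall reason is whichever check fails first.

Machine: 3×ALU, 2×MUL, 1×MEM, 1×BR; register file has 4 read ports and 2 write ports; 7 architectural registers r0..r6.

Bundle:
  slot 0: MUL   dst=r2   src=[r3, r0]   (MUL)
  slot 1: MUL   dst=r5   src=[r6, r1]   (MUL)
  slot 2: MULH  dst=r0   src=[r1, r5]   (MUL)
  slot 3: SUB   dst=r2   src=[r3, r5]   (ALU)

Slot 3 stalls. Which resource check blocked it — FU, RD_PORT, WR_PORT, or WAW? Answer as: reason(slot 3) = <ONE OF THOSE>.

reason(slot 3) = RD_PORT

[0] MUL needs rd=2 wr=1: ok; after: ALU=3 MUL=1 MEM=1 BR=1, R=2, W=1
[1] MUL needs rd=2 wr=1: ok; after: ALU=3 MUL=0 MEM=1 BR=1, R=0, W=0
[2] MUL needs rd=2 wr=1: FU; after: ALU=3 MUL=0 MEM=1 BR=1, R=0, W=0
[3] ALU needs rd=2 wr=1: RD_PORT; after: ALU=3 MUL=0 MEM=1 BR=1, R=0, W=0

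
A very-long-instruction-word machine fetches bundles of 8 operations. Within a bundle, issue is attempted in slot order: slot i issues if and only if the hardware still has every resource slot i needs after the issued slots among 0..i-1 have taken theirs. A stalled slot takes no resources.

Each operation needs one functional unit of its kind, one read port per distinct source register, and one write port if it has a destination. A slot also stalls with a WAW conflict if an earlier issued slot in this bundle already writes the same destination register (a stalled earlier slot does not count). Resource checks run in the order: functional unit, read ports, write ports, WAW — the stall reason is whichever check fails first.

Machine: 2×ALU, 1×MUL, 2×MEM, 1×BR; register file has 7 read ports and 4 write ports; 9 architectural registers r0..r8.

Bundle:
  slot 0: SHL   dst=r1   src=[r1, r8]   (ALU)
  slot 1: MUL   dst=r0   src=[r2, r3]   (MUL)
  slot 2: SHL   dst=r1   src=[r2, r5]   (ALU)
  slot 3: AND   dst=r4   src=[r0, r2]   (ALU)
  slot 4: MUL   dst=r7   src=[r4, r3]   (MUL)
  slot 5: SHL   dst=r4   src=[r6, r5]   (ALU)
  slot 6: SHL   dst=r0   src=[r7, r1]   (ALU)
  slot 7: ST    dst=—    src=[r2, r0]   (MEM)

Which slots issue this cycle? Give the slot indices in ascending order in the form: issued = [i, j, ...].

issued = [0, 1, 3]

[0] ALU needs rd=2 wr=1: ok; after: ALU=1 MUL=1 MEM=2 BR=1, R=5, W=3
[1] MUL needs rd=2 wr=1: ok; after: ALU=1 MUL=0 MEM=2 BR=1, R=3, W=2
[2] ALU needs rd=2 wr=1: WAW; after: ALU=1 MUL=0 MEM=2 BR=1, R=3, W=2
[3] ALU needs rd=2 wr=1: ok; after: ALU=0 MUL=0 MEM=2 BR=1, R=1, W=1
[4] MUL needs rd=2 wr=1: FU; after: ALU=0 MUL=0 MEM=2 BR=1, R=1, W=1
[5] ALU needs rd=2 wr=1: FU; after: ALU=0 MUL=0 MEM=2 BR=1, R=1, W=1
[6] ALU needs rd=2 wr=1: FU; after: ALU=0 MUL=0 MEM=2 BR=1, R=1, W=1
[7] MEM needs rd=2 wr=0: RD_PORT; after: ALU=0 MUL=0 MEM=2 BR=1, R=1, W=1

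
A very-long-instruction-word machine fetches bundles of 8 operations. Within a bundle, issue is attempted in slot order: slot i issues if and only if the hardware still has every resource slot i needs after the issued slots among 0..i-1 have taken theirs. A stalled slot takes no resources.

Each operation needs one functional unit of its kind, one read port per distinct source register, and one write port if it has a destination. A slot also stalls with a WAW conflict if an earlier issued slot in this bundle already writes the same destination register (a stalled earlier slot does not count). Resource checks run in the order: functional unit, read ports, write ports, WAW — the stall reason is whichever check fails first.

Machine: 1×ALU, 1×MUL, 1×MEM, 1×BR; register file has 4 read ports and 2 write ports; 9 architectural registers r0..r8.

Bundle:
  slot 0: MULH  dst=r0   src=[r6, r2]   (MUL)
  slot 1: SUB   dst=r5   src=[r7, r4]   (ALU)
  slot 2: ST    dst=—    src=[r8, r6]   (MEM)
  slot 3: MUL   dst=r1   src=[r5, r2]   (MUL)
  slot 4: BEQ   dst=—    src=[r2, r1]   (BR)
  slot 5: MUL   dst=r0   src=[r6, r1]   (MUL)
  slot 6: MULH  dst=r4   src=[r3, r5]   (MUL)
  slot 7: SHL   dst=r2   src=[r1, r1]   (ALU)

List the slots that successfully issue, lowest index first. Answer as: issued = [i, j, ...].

(0) want 1×MUL +2rd +1wr — yes → AL1|MU0|ME1|BR1|rd2|wr1
(1) want 1×ALU +2rd +1wr — yes → AL0|MU0|ME1|BR1|rd0|wr0
(2) want 1×MEM +2rd +0wr — RD_PORT → AL0|MU0|ME1|BR1|rd0|wr0
(3) want 1×MUL +2rd +1wr — FU → AL0|MU0|ME1|BR1|rd0|wr0
(4) want 1×BR +2rd +0wr — RD_PORT → AL0|MU0|ME1|BR1|rd0|wr0
(5) want 1×MUL +2rd +1wr — FU → AL0|MU0|ME1|BR1|rd0|wr0
(6) want 1×MUL +2rd +1wr — FU → AL0|MU0|ME1|BR1|rd0|wr0
(7) want 1×ALU +1rd +1wr — FU → AL0|MU0|ME1|BR1|rd0|wr0

issued = [0, 1]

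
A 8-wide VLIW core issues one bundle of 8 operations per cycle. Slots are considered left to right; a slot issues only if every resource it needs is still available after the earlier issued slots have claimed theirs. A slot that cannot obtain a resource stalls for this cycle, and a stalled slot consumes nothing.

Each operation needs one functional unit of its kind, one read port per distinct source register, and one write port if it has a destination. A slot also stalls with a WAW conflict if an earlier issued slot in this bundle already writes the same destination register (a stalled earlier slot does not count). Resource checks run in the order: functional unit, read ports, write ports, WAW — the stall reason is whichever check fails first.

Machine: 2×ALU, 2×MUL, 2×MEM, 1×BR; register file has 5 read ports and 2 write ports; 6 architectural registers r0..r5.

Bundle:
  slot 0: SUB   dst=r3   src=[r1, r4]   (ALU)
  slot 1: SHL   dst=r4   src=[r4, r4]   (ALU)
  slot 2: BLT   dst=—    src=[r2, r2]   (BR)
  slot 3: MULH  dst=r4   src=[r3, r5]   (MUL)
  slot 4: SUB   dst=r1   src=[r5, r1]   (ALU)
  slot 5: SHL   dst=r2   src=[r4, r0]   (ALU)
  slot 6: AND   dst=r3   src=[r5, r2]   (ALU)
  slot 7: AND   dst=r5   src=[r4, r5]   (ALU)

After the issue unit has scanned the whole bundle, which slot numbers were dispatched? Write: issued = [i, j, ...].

issued = [0, 1, 2]

(0) want 1×ALU +2rd +1wr — yes → AL1|MU2|ME2|BR1|rd3|wr1
(1) want 1×ALU +1rd +1wr — yes → AL0|MU2|ME2|BR1|rd2|wr0
(2) want 1×BR +1rd +0wr — yes → AL0|MU2|ME2|BR0|rd1|wr0
(3) want 1×MUL +2rd +1wr — RD_PORT → AL0|MU2|ME2|BR0|rd1|wr0
(4) want 1×ALU +2rd +1wr — FU → AL0|MU2|ME2|BR0|rd1|wr0
(5) want 1×ALU +2rd +1wr — FU → AL0|MU2|ME2|BR0|rd1|wr0
(6) want 1×ALU +2rd +1wr — FU → AL0|MU2|ME2|BR0|rd1|wr0
(7) want 1×ALU +2rd +1wr — FU → AL0|MU2|ME2|BR0|rd1|wr0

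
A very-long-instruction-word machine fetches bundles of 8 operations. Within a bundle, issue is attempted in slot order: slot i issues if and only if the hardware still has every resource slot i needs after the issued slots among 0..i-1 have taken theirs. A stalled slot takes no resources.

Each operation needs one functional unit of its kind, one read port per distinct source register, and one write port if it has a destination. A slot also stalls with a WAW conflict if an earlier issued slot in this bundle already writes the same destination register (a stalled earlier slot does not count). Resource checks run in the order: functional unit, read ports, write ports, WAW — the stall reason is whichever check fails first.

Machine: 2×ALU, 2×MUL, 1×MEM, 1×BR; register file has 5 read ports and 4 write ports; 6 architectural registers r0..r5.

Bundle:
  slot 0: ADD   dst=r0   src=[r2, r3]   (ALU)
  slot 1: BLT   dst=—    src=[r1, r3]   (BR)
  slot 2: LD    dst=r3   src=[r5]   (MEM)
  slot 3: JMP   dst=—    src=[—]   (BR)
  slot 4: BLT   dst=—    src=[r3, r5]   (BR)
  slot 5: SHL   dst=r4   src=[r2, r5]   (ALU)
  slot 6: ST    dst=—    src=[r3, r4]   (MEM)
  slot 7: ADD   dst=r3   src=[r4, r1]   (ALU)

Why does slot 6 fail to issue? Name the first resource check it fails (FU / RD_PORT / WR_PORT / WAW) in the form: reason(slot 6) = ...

  0. ALU→r0 ⇒ go  {1A/2Mu/1Ld/1B | 3r 3w}
  1. BR ⇒ go  {1A/2Mu/1Ld/0B | 1r 3w}
  2. MEM→r3 ⇒ go  {1A/2Mu/0Ld/0B | 0r 2w}
  3. BR ⇒ no(FU)  {1A/2Mu/0Ld/0B | 0r 2w}
  4. BR ⇒ no(FU)  {1A/2Mu/0Ld/0B | 0r 2w}
  5. ALU→r4 ⇒ no(RD_PORT)  {1A/2Mu/0Ld/0B | 0r 2w}
  6. MEM ⇒ no(FU)  {1A/2Mu/0Ld/0B | 0r 2w}
  7. ALU→r3 ⇒ no(RD_PORT)  {1A/2Mu/0Ld/0B | 0r 2w}

reason(slot 6) = FU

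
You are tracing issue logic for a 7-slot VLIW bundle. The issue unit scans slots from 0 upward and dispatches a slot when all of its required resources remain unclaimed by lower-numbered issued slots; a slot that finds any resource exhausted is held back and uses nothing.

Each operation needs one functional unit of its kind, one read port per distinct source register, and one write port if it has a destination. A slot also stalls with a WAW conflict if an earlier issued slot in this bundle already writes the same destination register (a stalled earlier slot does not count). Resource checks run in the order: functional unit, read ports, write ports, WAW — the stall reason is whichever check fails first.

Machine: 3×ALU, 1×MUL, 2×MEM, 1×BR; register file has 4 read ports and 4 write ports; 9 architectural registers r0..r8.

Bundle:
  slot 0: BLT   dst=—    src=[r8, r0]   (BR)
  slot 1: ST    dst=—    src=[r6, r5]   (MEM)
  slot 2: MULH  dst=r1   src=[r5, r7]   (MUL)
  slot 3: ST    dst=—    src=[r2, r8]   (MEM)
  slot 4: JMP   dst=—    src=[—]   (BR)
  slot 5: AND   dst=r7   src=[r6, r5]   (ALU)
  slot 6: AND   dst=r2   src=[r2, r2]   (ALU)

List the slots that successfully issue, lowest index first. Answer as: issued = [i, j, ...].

issued = [0, 1]

#0 BR src=r8,r0 dispatched  <A:3 Mu:1 Ld:2 B:0 rd:2 wr:4>
#1 MEM src=r6,r5 dispatched  <A:3 Mu:1 Ld:1 B:0 rd:0 wr:4>
#2 MUL src=r5,r7 held:RD_PORT  <A:3 Mu:1 Ld:1 B:0 rd:0 wr:4>
#3 MEM src=r2,r8 held:RD_PORT  <A:3 Mu:1 Ld:1 B:0 rd:0 wr:4>
#4 BR src=- held:FU  <A:3 Mu:1 Ld:1 B:0 rd:0 wr:4>
#5 ALU src=r6,r5 held:RD_PORT  <A:3 Mu:1 Ld:1 B:0 rd:0 wr:4>
#6 ALU src=r2,r2 held:RD_PORT  <A:3 Mu:1 Ld:1 B:0 rd:0 wr:4>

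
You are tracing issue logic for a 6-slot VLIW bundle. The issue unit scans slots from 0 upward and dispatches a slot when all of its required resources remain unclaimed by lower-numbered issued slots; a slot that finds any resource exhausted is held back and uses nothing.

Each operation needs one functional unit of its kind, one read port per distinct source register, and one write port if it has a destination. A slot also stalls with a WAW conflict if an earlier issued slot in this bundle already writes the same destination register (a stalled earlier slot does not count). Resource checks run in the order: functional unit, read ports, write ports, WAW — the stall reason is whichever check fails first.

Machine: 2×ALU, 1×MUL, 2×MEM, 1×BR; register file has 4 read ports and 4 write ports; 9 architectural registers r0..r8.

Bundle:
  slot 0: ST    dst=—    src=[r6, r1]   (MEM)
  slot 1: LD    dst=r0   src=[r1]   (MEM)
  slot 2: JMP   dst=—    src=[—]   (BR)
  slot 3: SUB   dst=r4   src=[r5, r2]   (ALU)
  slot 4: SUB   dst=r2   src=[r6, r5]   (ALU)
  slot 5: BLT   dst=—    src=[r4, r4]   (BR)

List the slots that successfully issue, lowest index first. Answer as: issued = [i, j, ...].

issued = [0, 1, 2]

slot 0 (MEM): ISSUE — free A2,Mu1,Ld1,B1 rp2 wp4
slot 1 (MEM): ISSUE — free A2,Mu1,Ld0,B1 rp1 wp3
slot 2 (BR): ISSUE — free A2,Mu1,Ld0,B0 rp1 wp3
slot 3 (ALU): stall RD_PORT — free A2,Mu1,Ld0,B0 rp1 wp3
slot 4 (ALU): stall RD_PORT — free A2,Mu1,Ld0,B0 rp1 wp3
slot 5 (BR): stall FU — free A2,Mu1,Ld0,B0 rp1 wp3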